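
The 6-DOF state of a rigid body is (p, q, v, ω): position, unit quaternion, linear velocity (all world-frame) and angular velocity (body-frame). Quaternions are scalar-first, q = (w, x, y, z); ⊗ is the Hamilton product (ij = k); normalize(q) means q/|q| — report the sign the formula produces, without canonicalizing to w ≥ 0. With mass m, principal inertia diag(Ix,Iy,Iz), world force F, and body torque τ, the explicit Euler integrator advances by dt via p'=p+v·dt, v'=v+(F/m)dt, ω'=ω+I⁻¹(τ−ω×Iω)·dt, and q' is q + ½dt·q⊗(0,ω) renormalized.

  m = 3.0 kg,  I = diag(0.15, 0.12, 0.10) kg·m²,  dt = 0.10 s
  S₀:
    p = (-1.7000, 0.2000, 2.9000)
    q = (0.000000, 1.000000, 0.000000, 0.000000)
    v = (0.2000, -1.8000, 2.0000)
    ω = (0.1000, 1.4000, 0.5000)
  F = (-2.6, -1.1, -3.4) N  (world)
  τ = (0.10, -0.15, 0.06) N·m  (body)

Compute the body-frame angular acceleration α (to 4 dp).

gyro term ω×Iω = (-0.0140, 0.0025, -0.0042)
(τ − ω×Iω)/I = (0.7600, -1.2708, 0.6420)

α = (0.7600, -1.2708, 0.6420)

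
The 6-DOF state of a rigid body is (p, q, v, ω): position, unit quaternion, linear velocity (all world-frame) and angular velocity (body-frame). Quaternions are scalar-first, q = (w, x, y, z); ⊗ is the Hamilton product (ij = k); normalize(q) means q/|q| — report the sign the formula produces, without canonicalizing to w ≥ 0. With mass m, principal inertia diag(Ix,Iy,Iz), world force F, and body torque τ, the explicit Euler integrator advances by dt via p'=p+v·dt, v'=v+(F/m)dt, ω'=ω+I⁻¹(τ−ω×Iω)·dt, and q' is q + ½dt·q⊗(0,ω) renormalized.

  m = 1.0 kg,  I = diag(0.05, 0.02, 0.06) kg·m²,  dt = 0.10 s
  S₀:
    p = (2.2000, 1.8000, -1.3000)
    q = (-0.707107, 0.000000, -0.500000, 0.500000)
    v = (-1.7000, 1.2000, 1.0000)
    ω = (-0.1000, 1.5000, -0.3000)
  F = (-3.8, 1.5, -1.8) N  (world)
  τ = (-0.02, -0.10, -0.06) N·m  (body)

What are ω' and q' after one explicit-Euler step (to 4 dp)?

ω' = (-0.1040, 1.0015, -0.4075)
q' = (-0.6602, -0.0264, -0.5539, 0.5066)

gyro term ω×Iω = (-0.0180, -0.0003, 0.0045)
angular accel α = (-0.0400, -4.9850, -1.0750)
ω' = ω + α·dt = (-0.1040, 1.0015, -0.4075)
Hamilton product q⊗(0,ω) = (0.9000000, -0.5292893, -1.1106605, 0.1621321)
q + ½dt·q⊗(0,ω), renormalized = (-0.6602, -0.0264, -0.5539, 0.5066)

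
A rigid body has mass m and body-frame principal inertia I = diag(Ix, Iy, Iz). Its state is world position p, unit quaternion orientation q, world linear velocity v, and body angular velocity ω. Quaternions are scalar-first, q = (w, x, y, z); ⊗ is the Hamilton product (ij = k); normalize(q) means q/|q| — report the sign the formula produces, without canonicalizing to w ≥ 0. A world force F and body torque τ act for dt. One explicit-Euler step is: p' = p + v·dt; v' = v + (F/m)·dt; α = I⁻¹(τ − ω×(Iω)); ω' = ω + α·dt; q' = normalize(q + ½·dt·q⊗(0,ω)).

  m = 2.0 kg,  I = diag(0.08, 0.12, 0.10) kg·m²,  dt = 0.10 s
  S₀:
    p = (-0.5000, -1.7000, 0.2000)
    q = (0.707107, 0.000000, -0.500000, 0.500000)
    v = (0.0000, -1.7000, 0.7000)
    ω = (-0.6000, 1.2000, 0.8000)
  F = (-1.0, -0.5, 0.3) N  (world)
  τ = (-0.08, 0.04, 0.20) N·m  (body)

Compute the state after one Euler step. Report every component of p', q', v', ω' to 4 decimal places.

p' = (-0.5000, -1.8700, 0.2700)
q' = (0.7149, -0.0710, -0.4711, 0.5117)
v' = (-0.0500, -1.7250, 0.7150)
ω' = (-0.6760, 1.2253, 1.0288)

a = (-0.5000, -0.2500, 0.1500)
new position p' = (-0.5000, -1.8700, 0.2700)
v' = v + a·dt = (-0.0500, -1.7250, 0.7150)
ω×(Iω) gyroscopic = (-0.0192, 0.0096, -0.0288)
α = I⁻¹(τ − ω×Iω) = (-0.7600, 0.2533, 2.2880)
ω + α·dt = (-0.6760, 1.2253, 1.0288)
2q̇ = q⊗(0,ω) = (0.2000000, -1.4242642, 0.5485284, 0.2656856)
q' = normalize(q + ½dt·q⊗(0,ω)) = (0.7149, -0.0710, -0.4711, 0.5117)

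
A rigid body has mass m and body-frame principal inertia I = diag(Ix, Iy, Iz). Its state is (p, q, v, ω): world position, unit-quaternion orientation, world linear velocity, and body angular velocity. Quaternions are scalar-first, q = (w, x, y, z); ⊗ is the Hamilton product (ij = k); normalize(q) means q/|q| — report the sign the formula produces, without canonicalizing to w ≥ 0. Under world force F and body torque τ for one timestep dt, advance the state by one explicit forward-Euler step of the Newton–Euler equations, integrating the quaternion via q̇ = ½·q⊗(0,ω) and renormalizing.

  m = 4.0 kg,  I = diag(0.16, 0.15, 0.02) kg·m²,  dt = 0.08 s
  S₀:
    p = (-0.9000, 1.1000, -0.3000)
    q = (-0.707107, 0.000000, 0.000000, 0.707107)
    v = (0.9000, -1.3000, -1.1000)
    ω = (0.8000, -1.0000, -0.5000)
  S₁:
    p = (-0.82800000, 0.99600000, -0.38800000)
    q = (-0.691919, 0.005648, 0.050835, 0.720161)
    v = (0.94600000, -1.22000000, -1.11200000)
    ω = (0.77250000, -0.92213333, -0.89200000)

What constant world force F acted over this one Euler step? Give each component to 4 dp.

F = (2.3000, 4.0000, -0.6000)

Δv = v₁−v₀ = (0.04600000, 0.08000000, -0.01200000)
applied force F = (2.3000, 4.0000, -0.6000)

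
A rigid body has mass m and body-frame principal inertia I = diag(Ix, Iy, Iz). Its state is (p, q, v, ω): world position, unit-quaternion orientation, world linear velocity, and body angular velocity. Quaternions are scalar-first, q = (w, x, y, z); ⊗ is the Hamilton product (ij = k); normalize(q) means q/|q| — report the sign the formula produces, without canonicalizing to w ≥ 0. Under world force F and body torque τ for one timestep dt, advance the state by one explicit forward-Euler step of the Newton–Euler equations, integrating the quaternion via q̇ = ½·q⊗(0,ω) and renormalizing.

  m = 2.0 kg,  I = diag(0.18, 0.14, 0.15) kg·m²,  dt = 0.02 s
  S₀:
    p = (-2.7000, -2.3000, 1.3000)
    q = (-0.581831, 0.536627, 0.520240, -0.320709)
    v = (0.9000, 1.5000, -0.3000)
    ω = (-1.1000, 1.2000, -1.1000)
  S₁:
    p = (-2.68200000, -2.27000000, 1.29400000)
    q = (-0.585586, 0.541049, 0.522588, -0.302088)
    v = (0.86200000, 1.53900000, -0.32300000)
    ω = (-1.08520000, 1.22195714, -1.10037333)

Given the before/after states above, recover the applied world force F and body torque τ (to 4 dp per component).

F = (-3.8000, 3.9000, -2.3000)
τ = (0.1200, 0.1900, 0.0500)

ω₁ − ω₀ = (0.01480000, 0.02195714, -0.00037333)
ω₀×(Iω₀) = (-0.0132, 0.0363, 0.0528)
τ = I·(Δω/dt) + ω₀×(Iω₀) = (0.1200, 0.1900, 0.0500)
velocity change Δv = (-0.03800000, 0.03900000, -0.02300000)
applied force F = (-3.8000, 3.9000, -2.3000)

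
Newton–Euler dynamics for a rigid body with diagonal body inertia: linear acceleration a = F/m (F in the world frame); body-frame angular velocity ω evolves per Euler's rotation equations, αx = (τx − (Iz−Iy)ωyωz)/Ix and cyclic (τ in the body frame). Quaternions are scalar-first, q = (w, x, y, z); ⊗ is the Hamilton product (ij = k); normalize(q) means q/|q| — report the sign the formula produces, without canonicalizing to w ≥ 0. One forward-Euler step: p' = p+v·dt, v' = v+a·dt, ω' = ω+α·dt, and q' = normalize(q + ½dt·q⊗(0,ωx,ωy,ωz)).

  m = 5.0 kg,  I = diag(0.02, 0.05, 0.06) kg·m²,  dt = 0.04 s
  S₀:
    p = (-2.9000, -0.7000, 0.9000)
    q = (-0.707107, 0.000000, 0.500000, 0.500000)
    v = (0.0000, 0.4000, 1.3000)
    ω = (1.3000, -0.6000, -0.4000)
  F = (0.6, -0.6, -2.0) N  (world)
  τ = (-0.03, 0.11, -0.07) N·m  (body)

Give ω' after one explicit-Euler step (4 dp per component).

ω×(Iω) gyroscopic = (0.0024, 0.0208, -0.0234)
α = I⁻¹(τ − ω×Iω) = (-1.6200, 1.7840, -0.7767)
ω + α·dt = (1.2352, -0.5286, -0.4311)

ω' = (1.2352, -0.5286, -0.4311)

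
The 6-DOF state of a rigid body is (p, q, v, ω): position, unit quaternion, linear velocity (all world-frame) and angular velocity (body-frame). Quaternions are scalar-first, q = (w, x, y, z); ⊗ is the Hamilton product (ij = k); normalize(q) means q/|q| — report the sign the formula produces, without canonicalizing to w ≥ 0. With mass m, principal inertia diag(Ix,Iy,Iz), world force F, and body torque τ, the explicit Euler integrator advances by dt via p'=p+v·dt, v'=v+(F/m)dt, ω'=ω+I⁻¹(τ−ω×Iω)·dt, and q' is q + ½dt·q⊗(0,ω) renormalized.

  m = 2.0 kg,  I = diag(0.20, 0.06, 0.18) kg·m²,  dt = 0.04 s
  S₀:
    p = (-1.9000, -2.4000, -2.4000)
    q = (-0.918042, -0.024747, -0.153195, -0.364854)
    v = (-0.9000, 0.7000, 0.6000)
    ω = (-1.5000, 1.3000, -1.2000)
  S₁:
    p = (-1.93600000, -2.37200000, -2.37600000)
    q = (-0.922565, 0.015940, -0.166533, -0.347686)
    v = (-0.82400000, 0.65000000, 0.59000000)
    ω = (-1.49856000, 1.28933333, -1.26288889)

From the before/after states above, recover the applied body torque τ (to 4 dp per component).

τ = (-0.1800, 0.0200, -0.0100)

Δω = ω₁−ω₀ = (0.00144000, -0.01066667, -0.06288889)
ω₀×(Iω₀) = (-0.1872, 0.0360, 0.2730)
applied torque τ = (-0.1800, 0.0200, -0.0100)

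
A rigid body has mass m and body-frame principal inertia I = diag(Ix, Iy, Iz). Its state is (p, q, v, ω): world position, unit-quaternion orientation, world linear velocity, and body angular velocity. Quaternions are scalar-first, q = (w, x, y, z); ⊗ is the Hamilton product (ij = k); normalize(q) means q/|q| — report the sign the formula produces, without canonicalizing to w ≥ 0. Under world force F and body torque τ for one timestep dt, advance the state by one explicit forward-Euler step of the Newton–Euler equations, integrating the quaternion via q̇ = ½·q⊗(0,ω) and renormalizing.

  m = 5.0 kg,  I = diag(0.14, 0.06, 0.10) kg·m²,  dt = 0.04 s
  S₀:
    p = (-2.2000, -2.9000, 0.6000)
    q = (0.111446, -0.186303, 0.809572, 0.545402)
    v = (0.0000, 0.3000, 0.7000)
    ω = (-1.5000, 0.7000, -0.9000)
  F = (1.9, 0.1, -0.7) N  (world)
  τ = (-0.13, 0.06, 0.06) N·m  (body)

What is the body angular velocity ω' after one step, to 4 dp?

ω' = (-1.5299, 0.7040, -0.9096)

(τ − ω×Iω)/I = (-0.7486, 0.1000, -0.2400)
ω' = ω + α·dt = (-1.5299, 0.7040, -0.9096)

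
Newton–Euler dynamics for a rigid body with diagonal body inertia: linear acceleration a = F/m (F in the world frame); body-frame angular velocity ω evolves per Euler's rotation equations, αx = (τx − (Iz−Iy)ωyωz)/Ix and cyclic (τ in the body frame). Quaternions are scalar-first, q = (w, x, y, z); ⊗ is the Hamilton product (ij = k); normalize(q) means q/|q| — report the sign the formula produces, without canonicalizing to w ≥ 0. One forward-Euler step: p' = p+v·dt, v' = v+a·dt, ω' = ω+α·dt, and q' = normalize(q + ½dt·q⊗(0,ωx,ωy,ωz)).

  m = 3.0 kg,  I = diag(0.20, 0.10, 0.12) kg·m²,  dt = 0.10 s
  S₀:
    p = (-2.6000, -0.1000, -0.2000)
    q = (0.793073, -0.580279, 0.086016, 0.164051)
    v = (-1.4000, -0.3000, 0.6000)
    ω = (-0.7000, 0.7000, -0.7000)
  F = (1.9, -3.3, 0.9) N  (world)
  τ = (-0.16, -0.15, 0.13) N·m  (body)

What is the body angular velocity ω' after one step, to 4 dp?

precession coupling ω×(Iω) = (-0.0098, 0.0392, 0.0490)
α = I⁻¹(τ − ω×Iω) = (-0.7510, -1.8920, 0.6750)
new body rate ω' = (-0.7751, 0.5108, -0.6325)

ω' = (-0.7751, 0.5108, -0.6325)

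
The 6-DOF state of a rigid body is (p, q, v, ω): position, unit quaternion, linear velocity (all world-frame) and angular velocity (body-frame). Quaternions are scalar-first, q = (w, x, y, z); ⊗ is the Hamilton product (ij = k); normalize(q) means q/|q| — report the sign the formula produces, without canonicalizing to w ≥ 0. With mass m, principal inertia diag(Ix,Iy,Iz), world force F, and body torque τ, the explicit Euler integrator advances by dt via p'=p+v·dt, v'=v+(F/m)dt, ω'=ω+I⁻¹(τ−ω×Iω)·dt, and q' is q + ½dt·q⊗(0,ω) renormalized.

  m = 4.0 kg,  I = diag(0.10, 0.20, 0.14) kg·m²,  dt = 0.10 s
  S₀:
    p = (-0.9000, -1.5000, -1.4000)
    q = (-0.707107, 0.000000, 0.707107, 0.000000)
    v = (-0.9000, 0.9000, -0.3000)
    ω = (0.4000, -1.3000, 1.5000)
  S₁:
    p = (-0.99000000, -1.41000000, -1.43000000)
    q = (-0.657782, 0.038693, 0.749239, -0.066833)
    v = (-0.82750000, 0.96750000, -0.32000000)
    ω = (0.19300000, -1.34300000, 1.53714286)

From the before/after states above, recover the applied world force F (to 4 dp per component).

velocity change Δv = (0.07250000, 0.06750000, -0.02000000)
F = m·Δv/dt = (2.9000, 2.7000, -0.8000)

F = (2.9000, 2.7000, -0.8000)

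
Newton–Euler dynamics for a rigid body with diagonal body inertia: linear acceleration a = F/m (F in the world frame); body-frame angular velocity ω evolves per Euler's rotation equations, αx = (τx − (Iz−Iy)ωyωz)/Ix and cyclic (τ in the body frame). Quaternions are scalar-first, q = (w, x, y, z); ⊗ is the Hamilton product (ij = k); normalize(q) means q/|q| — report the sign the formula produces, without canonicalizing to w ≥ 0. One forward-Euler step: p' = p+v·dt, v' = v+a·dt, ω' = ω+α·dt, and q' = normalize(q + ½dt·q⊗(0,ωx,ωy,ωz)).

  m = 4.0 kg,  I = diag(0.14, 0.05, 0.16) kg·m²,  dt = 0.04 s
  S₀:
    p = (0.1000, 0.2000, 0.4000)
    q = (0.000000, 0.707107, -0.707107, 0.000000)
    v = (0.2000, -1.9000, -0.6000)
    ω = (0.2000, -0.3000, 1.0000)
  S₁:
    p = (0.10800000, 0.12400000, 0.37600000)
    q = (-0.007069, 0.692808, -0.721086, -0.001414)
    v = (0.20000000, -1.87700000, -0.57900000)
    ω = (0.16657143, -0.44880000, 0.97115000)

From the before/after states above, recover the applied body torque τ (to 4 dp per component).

τ = (-0.1500, -0.1900, -0.1100)

Δω = ω₁−ω₀ = (-0.03342857, -0.14880000, -0.02885000)
τ = I·(Δω/dt) + ω₀×(Iω₀) = (-0.1500, -0.1900, -0.1100)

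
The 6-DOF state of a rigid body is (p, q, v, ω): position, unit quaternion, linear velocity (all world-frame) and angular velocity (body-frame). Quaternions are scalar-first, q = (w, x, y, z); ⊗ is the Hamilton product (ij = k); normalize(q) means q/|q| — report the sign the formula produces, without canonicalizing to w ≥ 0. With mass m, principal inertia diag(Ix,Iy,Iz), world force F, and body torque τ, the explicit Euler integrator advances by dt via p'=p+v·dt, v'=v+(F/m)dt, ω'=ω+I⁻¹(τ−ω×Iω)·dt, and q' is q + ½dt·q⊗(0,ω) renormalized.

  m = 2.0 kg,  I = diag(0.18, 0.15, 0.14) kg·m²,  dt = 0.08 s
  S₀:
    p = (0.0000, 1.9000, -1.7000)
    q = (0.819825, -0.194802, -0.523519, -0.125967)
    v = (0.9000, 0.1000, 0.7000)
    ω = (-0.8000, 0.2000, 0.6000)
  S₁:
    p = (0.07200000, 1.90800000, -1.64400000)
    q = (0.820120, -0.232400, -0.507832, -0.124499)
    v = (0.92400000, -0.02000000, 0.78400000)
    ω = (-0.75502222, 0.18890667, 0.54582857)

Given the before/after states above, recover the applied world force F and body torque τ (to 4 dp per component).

F = (0.6000, -3.0000, 2.1000)
τ = (0.1000, -0.0400, -0.0900)

Δω = ω₁−ω₀ = (0.04497778, -0.01109333, -0.05417143)
I·α + gyro = (0.1000, -0.0400, -0.0900)
velocity change Δv = (0.02400000, -0.12000000, 0.08400000)
F = m·Δv/dt = (0.6000, -3.0000, 2.1000)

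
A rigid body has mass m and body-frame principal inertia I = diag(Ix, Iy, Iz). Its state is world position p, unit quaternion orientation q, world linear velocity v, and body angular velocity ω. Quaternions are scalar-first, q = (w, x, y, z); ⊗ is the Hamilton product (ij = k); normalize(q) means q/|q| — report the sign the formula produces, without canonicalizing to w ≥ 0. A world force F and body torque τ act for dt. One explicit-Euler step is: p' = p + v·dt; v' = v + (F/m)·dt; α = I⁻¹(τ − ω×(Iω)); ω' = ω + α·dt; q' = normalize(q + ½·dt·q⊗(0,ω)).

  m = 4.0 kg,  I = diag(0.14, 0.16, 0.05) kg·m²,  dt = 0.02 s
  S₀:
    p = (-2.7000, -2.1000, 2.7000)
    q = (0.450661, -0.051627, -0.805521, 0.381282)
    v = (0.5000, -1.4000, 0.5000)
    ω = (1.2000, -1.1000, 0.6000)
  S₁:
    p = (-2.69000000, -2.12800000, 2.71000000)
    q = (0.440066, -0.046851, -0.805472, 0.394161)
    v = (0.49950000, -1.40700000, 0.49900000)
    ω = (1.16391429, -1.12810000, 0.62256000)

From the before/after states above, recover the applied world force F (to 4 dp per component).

F = (-0.1000, -1.4000, -0.2000)

Δv = v₁−v₀ = (-0.00050000, -0.00700000, -0.00100000)
F = m·Δv/dt = (-0.1000, -1.4000, -0.2000)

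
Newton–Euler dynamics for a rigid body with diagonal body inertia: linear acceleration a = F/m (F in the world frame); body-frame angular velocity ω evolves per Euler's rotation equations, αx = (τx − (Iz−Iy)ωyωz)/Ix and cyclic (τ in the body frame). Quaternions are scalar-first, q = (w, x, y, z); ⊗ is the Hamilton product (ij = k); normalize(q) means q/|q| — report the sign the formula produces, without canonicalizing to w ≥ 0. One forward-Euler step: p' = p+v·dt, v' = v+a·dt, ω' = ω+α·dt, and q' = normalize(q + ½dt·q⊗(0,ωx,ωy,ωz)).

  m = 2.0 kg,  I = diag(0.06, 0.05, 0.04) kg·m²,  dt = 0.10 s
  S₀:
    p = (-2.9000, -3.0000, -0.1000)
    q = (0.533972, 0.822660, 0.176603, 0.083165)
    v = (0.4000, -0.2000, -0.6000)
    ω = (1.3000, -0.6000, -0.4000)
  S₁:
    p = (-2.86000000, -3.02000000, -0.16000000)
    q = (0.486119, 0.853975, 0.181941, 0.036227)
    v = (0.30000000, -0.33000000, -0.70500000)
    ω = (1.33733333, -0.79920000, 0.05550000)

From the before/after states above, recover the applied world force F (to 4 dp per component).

F = (-2.0000, -2.6000, -2.1000)

v₁ − v₀ = (-0.10000000, -0.13000000, -0.10500000)
applied force F = (-2.0000, -2.6000, -2.1000)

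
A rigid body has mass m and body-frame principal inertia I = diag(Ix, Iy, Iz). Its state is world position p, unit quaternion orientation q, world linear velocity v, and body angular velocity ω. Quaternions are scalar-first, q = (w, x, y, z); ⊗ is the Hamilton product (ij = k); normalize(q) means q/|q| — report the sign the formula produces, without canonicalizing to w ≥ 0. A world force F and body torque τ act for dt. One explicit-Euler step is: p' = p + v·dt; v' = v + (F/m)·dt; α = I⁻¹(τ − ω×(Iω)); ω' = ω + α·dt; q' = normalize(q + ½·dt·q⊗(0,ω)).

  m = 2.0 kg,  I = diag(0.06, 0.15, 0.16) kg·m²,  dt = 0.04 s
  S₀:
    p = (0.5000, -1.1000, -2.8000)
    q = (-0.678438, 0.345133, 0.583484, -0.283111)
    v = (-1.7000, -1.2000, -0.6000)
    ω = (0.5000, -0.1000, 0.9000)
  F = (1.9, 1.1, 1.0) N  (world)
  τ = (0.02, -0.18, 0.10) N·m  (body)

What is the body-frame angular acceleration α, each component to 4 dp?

gyro term ω×Iω = (-0.0009, -0.0450, -0.0045)
(τ − ω×Iω)/I = (0.3483, -0.9000, 0.6531)

α = (0.3483, -0.9000, 0.6531)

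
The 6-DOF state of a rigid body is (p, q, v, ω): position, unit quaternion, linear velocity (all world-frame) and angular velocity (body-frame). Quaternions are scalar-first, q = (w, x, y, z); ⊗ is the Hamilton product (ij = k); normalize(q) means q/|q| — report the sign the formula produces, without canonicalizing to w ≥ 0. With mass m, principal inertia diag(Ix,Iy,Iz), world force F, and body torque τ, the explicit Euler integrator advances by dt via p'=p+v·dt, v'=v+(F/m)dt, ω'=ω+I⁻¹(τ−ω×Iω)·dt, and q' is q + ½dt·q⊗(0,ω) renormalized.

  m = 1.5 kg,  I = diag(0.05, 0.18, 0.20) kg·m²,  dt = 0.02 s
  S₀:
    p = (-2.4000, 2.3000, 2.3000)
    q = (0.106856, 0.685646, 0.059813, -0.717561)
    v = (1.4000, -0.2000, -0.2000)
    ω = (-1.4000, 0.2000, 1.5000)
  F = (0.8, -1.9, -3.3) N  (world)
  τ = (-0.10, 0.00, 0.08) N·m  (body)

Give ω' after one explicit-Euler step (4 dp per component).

ω' = (-1.4424, 0.1650, 1.5116)

angular accel α = (-2.1200, -1.7500, 0.5820)
new body rate ω' = (-1.4424, 0.1650, 1.5116)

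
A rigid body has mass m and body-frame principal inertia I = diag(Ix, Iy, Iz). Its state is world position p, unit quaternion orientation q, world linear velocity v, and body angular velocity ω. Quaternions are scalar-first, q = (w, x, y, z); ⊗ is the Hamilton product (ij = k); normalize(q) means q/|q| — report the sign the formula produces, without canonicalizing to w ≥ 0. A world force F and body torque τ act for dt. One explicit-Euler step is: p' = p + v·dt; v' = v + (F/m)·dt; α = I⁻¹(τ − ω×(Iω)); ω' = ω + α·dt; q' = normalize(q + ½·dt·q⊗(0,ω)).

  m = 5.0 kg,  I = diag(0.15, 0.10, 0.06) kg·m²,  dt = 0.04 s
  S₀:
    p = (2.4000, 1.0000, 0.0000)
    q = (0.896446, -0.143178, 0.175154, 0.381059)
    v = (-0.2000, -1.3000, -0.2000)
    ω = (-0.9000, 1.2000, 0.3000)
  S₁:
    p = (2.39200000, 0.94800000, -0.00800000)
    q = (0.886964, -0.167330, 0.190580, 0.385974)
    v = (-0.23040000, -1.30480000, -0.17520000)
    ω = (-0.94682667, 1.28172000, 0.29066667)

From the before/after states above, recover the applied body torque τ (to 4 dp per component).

τ = (-0.1900, 0.1800, 0.0400)

ω₁ − ω₀ = (-0.04682667, 0.08172000, -0.00933333)
ω₀×(Iω₀) = (-0.0144, -0.0243, 0.0540)
τ = I·(Δω/dt) + ω₀×(Iω₀) = (-0.1900, 0.1800, 0.0400)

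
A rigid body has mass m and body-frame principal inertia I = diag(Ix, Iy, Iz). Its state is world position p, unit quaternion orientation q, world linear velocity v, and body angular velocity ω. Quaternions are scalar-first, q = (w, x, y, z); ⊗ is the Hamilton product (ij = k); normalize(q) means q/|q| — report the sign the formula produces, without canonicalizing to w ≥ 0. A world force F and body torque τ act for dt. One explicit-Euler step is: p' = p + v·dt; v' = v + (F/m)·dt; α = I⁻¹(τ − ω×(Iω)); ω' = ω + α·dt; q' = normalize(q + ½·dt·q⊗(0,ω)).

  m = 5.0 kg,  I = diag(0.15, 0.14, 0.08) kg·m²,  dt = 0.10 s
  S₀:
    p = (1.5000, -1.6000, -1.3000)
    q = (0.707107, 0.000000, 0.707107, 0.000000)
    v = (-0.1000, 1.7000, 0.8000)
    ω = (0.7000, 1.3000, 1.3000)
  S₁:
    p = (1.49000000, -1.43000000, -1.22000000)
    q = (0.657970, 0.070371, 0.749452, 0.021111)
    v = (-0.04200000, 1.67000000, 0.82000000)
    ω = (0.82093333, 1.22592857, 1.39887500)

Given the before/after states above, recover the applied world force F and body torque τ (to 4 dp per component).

Δω = ω₁−ω₀ = (0.12093333, -0.07407143, 0.09887500)
I·α + gyro = (0.0800, -0.0400, 0.0700)
velocity change Δv = (0.05800000, -0.03000000, 0.02000000)
m·(v₁−v₀)/dt = (2.9000, -1.5000, 1.0000)

F = (2.9000, -1.5000, 1.0000)
τ = (0.0800, -0.0400, 0.0700)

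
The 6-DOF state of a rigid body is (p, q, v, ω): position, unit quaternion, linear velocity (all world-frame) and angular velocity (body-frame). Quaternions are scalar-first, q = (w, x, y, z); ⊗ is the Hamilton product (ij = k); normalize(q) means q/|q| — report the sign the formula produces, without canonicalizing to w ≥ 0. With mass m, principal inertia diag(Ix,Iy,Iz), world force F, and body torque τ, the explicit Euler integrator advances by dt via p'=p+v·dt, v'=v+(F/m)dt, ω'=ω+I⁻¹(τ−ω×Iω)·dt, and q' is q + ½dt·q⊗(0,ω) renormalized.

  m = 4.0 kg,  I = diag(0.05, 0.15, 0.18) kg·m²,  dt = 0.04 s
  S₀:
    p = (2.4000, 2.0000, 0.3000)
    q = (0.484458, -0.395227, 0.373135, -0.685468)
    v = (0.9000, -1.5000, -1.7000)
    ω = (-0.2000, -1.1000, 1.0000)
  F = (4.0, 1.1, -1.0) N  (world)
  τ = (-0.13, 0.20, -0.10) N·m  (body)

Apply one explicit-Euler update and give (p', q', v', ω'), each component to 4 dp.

a = F/m = (1.0000, 0.2750, -0.2500)
p' = p + v·dt = (2.4360, 1.9400, 0.2320)
v' = v + a·dt = (0.9400, -1.4890, -1.7100)
(τ − ω×Iω)/I = (-1.9400, 1.1600, -0.6778)
ω + α·dt = (-0.2776, -1.0536, 0.9729)
2q̇ = q⊗(0,ω) = (1.0168711, -0.4777714, -0.0005832, 0.9938347)
q' = normalize(q + ½dt·q⊗(0,ω)) = (0.5046, -0.4046, 0.3730, -0.6653)

p' = (2.4360, 1.9400, 0.2320)
q' = (0.5046, -0.4046, 0.3730, -0.6653)
v' = (0.9400, -1.4890, -1.7100)
ω' = (-0.2776, -1.0536, 0.9729)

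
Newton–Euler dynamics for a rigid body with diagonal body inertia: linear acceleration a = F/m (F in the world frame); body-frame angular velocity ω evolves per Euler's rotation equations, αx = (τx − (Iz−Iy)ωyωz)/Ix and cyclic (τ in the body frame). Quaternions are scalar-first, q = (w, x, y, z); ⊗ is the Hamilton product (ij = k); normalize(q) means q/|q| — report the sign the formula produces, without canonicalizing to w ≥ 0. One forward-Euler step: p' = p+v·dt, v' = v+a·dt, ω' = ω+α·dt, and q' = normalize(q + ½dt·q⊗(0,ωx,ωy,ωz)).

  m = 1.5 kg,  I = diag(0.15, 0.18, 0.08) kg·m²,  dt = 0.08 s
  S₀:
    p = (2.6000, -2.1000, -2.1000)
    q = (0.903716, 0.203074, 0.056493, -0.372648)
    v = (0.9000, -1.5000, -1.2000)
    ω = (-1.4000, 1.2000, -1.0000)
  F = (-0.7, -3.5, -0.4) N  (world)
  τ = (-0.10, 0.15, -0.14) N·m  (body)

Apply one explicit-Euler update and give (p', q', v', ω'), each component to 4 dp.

p' = (2.6720, -2.2200, -2.1960)
q' = (0.8943, 0.1675, 0.1284, -0.3945)
v' = (0.8627, -1.6867, -1.2213)
ω' = (-1.5173, 1.2231, -1.0896)

a = (-0.4667, -2.3333, -0.2667)
p + v·dt = (2.6720, -2.2200, -2.1960)
new velocity v' = (0.8627, -1.6867, -1.2213)
gyro term ω×Iω = (0.1200, 0.0980, -0.0504)
α = I⁻¹(τ − ω×Iω) = (-1.4667, 0.2889, -1.1200)
ω' = ω + α·dt = (-1.5173, 1.2231, -1.0896)
q⊗(0,ω) = (-0.1561360, -0.8745178, 1.8092404, -0.5809370)
q + ½dt·q⊗(0,ω), renormalized = (0.8943, 0.1675, 0.1284, -0.3945)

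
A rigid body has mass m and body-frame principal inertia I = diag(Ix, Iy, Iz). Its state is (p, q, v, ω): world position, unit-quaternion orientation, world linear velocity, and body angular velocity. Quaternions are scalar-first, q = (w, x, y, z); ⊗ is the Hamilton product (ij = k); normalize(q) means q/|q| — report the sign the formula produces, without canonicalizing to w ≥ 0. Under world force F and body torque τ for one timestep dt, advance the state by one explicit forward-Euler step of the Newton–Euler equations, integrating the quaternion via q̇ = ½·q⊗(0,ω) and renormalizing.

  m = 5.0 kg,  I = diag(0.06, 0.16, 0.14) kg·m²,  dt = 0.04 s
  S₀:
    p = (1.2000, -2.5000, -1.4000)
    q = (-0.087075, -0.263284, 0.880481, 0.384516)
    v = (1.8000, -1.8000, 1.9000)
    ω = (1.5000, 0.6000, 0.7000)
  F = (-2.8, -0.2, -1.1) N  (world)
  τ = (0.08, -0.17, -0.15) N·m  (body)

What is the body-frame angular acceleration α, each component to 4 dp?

α = (1.4733, -0.5375, -1.7143)

precession coupling ω×(Iω) = (-0.0084, -0.0840, 0.0900)
α = I⁻¹(τ − ω×Iω) = (1.4733, -0.5375, -1.7143)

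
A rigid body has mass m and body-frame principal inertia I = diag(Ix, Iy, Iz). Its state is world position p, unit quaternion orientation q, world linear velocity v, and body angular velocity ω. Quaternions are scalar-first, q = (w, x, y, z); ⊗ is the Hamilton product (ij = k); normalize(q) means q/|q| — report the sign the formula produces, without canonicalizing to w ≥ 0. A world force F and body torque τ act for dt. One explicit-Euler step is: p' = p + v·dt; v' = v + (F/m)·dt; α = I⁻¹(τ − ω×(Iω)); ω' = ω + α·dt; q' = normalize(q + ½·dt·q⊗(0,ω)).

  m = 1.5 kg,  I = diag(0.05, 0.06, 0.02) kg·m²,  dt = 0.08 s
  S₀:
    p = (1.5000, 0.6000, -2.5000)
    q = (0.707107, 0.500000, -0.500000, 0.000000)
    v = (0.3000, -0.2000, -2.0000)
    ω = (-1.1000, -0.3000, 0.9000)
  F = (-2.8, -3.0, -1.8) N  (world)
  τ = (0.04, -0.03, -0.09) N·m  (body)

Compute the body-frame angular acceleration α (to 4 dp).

α = (0.5840, -0.0050, -4.6650)

precession coupling ω×(Iω) = (0.0108, -0.0297, 0.0033)
α = I⁻¹(τ − ω×Iω) = (0.5840, -0.0050, -4.6650)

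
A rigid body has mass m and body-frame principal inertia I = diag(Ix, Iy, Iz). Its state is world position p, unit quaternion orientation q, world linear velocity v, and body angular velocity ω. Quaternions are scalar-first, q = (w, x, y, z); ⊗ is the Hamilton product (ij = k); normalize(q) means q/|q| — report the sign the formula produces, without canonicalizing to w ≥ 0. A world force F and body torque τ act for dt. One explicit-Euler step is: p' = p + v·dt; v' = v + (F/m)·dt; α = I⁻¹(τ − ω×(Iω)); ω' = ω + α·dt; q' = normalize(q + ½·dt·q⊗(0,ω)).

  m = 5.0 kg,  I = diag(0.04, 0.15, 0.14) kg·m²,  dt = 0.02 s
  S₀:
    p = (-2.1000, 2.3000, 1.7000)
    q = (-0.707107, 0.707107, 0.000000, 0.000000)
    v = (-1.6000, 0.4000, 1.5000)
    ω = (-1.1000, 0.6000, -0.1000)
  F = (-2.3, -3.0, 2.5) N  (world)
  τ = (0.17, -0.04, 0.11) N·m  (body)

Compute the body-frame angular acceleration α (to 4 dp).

ω×(Iω) gyroscopic = (0.0006, -0.0110, -0.0726)
angular accel α = (4.2350, -0.1933, 1.3043)

α = (4.2350, -0.1933, 1.3043)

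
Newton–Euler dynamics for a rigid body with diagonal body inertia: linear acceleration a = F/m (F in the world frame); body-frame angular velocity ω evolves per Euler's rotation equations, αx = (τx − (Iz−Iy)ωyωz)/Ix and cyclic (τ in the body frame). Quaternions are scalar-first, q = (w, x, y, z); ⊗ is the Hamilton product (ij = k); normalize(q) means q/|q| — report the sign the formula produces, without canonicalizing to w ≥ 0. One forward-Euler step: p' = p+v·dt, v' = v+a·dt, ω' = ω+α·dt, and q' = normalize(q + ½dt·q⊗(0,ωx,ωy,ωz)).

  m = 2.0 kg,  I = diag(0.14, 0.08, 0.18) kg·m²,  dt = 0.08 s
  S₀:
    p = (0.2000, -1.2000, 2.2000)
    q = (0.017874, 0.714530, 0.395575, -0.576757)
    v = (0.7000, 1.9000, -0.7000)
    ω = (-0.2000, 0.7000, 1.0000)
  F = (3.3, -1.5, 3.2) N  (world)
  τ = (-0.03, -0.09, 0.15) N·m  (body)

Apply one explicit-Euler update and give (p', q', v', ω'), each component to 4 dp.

a = (1.6500, -0.7500, 1.6000)
p + v·dt = (0.2560, -1.0480, 2.1440)
v + (F/m)dt = (0.8320, 1.8400, -0.5720)
α = I⁻¹(τ − ω×Iω) = (-0.7143, -1.2250, 0.7867)
ω + α·dt = (-0.2571, 0.6020, 1.0629)
2q̇ = q⊗(0,ω) = (0.4427605, 0.7957301, -0.5866668, 0.5971600)
q' = normalize(q + ½dt·q⊗(0,ω)) = (0.0355, 0.7454, 0.3717, -0.5522)

p' = (0.2560, -1.0480, 2.1440)
q' = (0.0355, 0.7454, 0.3717, -0.5522)
v' = (0.8320, 1.8400, -0.5720)
ω' = (-0.2571, 0.6020, 1.0629)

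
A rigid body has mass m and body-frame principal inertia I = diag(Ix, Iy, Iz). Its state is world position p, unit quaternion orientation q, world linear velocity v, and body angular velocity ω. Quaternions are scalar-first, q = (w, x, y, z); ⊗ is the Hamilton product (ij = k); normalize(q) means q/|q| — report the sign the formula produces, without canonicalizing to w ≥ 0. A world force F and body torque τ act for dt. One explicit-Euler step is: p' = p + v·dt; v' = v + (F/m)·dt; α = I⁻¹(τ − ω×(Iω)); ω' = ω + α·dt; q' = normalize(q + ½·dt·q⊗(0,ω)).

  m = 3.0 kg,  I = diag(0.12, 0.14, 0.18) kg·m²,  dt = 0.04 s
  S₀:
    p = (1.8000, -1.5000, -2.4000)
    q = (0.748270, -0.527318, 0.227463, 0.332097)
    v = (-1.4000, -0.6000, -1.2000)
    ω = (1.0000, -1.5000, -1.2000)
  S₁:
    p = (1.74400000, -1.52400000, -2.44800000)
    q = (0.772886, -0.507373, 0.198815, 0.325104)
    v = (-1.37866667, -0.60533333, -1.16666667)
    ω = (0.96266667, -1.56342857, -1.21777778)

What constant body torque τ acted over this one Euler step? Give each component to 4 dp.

Δω = ω₁−ω₀ = (-0.03733333, -0.06342857, -0.01777778)
applied torque τ = (-0.0400, -0.1500, -0.1100)

τ = (-0.0400, -0.1500, -0.1100)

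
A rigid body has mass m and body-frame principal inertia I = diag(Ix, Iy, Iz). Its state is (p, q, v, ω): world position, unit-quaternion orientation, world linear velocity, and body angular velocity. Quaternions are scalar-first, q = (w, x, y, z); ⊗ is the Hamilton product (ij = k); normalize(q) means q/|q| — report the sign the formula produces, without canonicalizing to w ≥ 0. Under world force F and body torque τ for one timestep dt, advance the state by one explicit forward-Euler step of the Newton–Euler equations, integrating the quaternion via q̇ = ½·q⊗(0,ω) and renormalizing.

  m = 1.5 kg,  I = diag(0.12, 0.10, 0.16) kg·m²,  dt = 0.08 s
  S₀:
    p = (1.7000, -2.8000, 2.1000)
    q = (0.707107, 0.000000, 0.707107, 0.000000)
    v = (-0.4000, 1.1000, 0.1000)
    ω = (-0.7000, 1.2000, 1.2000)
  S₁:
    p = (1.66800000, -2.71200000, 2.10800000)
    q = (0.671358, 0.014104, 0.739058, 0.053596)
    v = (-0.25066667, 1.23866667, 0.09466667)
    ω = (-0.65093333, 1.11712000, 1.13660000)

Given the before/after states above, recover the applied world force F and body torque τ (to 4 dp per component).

ω₁ − ω₀ = (0.04906667, -0.08288000, -0.06340000)
I·α + gyro = (0.1600, -0.0700, -0.1100)
v₁ − v₀ = (0.14933333, 0.13866667, -0.00533333)
applied force F = (2.8000, 2.6000, -0.1000)

F = (2.8000, 2.6000, -0.1000)
τ = (0.1600, -0.0700, -0.1100)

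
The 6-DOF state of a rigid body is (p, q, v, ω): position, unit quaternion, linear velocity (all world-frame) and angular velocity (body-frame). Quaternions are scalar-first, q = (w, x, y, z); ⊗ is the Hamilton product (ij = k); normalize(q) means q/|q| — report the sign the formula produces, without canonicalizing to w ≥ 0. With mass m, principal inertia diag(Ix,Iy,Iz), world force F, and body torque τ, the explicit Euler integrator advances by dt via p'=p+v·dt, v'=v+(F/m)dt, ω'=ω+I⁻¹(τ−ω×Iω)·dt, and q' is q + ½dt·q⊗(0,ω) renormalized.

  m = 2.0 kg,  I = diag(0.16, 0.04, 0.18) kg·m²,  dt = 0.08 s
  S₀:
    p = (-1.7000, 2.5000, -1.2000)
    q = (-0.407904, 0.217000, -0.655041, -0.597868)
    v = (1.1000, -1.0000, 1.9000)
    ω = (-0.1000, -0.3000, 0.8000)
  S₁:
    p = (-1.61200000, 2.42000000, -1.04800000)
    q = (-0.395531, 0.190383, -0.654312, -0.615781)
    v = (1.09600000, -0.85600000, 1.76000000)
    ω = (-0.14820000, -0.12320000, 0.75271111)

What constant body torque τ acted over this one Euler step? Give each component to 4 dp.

Δω = ω₁−ω₀ = (-0.04820000, 0.17680000, -0.04728889)
precession coupling = (-0.0336, 0.0016, -0.0036)
I·α + gyro = (-0.1300, 0.0900, -0.1100)

τ = (-0.1300, 0.0900, -0.1100)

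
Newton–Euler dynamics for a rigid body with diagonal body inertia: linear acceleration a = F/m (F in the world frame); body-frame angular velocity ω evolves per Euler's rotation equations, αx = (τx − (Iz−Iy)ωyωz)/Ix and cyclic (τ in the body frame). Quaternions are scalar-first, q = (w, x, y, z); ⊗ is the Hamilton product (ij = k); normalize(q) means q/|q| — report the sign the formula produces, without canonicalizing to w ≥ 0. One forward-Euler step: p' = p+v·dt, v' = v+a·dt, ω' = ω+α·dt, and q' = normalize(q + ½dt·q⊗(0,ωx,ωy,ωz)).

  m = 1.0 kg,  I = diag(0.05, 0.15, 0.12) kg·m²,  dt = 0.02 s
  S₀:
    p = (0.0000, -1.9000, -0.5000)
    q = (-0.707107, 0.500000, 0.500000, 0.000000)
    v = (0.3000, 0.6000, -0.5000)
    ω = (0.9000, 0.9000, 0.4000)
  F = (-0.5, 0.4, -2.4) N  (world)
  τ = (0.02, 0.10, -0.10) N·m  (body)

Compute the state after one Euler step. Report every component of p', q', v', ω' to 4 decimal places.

gyro term ω×Iω = (-0.0108, -0.0252, 0.0810)
α = I⁻¹(τ − ω×Iω) = (0.6160, 0.8347, -1.5083)
new body rate ω' = (0.9123, 0.9167, 0.3698)
Hamilton product q⊗(0,ω) = (-0.9000000, -0.4363963, -0.8363963, -0.2828428)
q' = normalize(q + ½dt·q⊗(0,ω)) = (-0.7160, 0.4956, 0.4916, -0.0028)
new position p' = (0.0060, -1.8880, -0.5100)
v + (F/m)dt = (0.2900, 0.6080, -0.5480)

p' = (0.0060, -1.8880, -0.5100)
q' = (-0.7160, 0.4956, 0.4916, -0.0028)
v' = (0.2900, 0.6080, -0.5480)
ω' = (0.9123, 0.9167, 0.3698)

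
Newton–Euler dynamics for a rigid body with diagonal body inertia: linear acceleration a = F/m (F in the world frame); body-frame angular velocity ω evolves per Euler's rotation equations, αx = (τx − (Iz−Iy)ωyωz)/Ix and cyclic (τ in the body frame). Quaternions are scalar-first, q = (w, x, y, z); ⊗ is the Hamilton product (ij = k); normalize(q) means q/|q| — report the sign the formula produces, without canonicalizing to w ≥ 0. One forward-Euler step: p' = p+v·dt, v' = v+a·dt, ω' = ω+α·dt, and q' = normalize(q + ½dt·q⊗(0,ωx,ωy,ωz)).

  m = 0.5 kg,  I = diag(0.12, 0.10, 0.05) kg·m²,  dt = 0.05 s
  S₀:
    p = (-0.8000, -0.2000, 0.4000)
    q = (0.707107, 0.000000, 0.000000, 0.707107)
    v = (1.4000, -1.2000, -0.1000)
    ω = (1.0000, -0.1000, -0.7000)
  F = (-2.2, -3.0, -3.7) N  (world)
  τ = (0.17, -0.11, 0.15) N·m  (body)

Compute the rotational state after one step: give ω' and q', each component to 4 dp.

ω' = (1.0723, -0.1305, -0.5520)
q' = (0.7191, 0.0194, 0.0159, 0.6944)

α = I⁻¹(τ − ω×Iω) = (1.4458, -0.6100, 2.9600)
new body rate ω' = (1.0723, -0.1305, -0.5520)
Hamilton product q⊗(0,ω) = (0.4949749, 0.7778177, 0.6363963, -0.4949749)
q' = normalize(q + ½dt·q⊗(0,ω)) = (0.7191, 0.0194, 0.0159, 0.6944)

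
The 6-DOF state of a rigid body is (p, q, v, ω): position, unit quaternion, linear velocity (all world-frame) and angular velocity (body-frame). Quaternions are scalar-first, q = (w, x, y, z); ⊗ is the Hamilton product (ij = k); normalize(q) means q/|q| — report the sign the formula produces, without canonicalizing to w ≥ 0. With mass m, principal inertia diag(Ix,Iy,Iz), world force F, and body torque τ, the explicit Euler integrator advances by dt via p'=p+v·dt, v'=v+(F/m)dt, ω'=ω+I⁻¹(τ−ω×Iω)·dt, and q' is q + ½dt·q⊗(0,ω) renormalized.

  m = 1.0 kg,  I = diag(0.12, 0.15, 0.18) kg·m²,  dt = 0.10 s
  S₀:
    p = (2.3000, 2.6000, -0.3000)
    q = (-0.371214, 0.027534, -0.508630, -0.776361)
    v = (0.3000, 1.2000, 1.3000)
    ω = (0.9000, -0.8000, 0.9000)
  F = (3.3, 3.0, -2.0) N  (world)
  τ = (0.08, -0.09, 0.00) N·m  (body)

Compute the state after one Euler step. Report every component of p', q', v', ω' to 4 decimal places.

p' = p + v·dt = (2.3300, 2.7200, -0.1700)
v' = v + a·dt = (0.6300, 1.5000, 1.1000)
precession coupling ω×(Iω) = (-0.0216, -0.0486, -0.0216)
(τ − ω×Iω)/I = (0.8467, -0.2760, 0.1200)
ω + α·dt = (0.9847, -0.8276, 0.9120)
q⊗(0,ω) = (0.2670403, -1.4129484, -0.4265343, 0.1016472)
updated quaternion q' = (-0.3569, -0.0430, -0.5285, -0.7691)

p' = (2.3300, 2.7200, -0.1700)
q' = (-0.3569, -0.0430, -0.5285, -0.7691)
v' = (0.6300, 1.5000, 1.1000)
ω' = (0.9847, -0.8276, 0.9120)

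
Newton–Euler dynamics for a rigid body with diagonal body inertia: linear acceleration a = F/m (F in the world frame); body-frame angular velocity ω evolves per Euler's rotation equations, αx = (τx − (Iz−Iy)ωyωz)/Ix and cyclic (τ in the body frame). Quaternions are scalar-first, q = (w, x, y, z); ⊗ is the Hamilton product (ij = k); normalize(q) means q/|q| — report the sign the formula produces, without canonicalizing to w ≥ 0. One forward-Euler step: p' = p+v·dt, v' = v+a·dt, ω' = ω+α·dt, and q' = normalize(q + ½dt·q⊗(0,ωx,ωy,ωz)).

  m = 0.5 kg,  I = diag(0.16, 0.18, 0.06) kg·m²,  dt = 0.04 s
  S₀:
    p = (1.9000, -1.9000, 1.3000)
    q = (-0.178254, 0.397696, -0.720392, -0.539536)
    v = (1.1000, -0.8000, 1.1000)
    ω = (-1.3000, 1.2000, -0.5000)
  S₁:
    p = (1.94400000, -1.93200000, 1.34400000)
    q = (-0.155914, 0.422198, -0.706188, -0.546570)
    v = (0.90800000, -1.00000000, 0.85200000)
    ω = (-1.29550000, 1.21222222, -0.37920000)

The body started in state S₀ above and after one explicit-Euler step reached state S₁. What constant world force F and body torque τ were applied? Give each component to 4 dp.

Δω = ω₁−ω₀ = (0.00450000, 0.01222222, 0.12080000)
ω₀×(Iω₀) = (0.0720, 0.0650, -0.0312)
applied torque τ = (0.0900, 0.1200, 0.1500)
velocity change Δv = (-0.19200000, -0.20000000, -0.24800000)
F = m·Δv/dt = (-2.4000, -2.5000, -3.1000)

F = (-2.4000, -2.5000, -3.1000)
τ = (0.0900, 0.1200, 0.1500)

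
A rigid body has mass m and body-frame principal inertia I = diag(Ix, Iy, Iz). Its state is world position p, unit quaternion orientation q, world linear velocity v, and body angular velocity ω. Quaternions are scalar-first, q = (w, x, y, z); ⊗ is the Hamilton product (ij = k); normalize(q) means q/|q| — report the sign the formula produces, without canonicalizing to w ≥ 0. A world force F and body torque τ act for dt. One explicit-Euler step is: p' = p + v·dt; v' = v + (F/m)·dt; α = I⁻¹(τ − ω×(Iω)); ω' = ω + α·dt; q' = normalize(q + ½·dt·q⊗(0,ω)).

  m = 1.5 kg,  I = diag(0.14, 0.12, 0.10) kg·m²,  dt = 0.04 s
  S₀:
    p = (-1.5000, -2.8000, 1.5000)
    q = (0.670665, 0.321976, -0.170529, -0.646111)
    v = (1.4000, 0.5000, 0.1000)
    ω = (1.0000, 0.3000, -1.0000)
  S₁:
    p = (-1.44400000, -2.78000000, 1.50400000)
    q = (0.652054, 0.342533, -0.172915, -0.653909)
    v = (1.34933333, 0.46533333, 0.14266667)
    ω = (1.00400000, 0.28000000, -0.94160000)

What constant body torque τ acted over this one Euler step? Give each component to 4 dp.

τ = (0.0200, -0.1000, 0.1400)

Δω = ω₁−ω₀ = (0.00400000, -0.02000000, 0.05840000)
I·α + gyro = (0.0200, -0.1000, 0.1400)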